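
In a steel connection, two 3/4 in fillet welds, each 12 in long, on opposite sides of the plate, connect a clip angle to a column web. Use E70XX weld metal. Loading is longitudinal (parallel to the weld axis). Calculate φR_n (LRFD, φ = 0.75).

E70XX → F_EXX = 70 ksi.
Effective throat t_e = 0.707 × 0.75 = 0.5302 in.
Total length L = 24 in; A_we = 0.5302 × 24 = 12.73 in².
F_nw = 0.6 F_EXX = 0.6 × 70 = 42 ksi.
φR_n = 0.75 × 42 × 12.73 = 400.9 kip.

φR_n ≈ 401 kip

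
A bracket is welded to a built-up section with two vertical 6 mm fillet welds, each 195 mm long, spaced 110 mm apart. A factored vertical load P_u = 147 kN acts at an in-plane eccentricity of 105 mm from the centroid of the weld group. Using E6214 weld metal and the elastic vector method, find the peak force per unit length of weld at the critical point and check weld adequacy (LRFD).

E62XX → F_EXX = 620 MPa.
Total weld length L_w = 390 mm. Treat welds as unit-width lines.
Polar moment about centroid: J = 2[d³/12 + d(b/2)²] = 2[195³/12 + 195×55²] = 2416000 mm³.
Direct shear f_v = P/L_w = 147×10³ / 390 = 376.9 N/mm (vertical).
Torsion M = P·e = 147×10³ × 105 = 15435000 N·mm.
Critical point at (x, y) = (55, 97.5) from centroid. f_tx = M·y/J = 623 N/mm; f_ty = M·x/J = 351.4 N/mm.
Resultant f_max = √[f_tx² + (f_v + f_ty)²] = √[623² + (376.9 + 351.4)²] = 958.5 N/mm.
Capacity per unit length: φr_n = 0.75 × 0.6 × 620 × (0.707 × 6) = 1184 N/mm.
958.5 ≤ 1184 → adequate.

f_max ≈ 958 N/mm; adequate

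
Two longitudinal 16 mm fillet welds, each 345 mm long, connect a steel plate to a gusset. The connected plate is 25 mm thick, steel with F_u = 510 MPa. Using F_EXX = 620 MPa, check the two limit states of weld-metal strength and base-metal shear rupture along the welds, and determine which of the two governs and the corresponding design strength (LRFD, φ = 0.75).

φR_n ≈ 2180 kN (weld metal governs)

t_e = 0.707 × 16 = 11.31 mm; L = 690 mm.
Weld metal: φR_n = 0.75 × 0.6 × 620 × 11.31 × 690 × 10⁻³ = 2178 kN.
Base metal (shear rupture): φR_n = 0.75 × 0.6 × 510 × 25 × 690 × 10⁻³ = 3959 kN.
Governing: weld metal.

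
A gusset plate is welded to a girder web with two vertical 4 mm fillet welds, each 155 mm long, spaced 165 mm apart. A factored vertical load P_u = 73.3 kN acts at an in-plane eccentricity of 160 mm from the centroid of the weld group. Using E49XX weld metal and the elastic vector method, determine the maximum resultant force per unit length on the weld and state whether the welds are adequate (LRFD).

E49XX → F_EXX = 490 MPa.
Total weld length L_w = 310 mm. Treat welds as unit-width lines.
Polar moment about centroid: J = 2[d³/12 + d(b/2)²] = 2[155³/12 + 155×82.5²] = 2731000 mm³.
Direct shear f_v = P/L_w = 73.3×10³ / 310 = 236.5 N/mm (vertical).
Torsion M = P·e = 73.3×10³ × 160 = 11728000 N·mm.
Critical point at (x, y) = (82.5, 77.5) from centroid. f_tx = M·y/J = 332.9 N/mm; f_ty = M·x/J = 354.3 N/mm.
Resultant f_max = √[f_tx² + (f_v + f_ty)²] = √[332.9² + (236.5 + 354.3)²] = 678.1 N/mm.
Capacity per unit length: φr_n = 0.75 × 0.6 × 490 × (0.707 × 4) = 623.6 N/mm.
678.1 > 623.6 → NOT adequate.

f_max ≈ 678 N/mm; NOT adequate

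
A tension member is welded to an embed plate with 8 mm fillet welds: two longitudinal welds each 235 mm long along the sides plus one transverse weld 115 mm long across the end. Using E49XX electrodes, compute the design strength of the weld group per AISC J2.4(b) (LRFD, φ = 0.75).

E49XX → F_EXX = 490 MPa.
t_e = 0.707 × 8 = 5.656 mm.
R_nwl = 0.6 × 490 × 5.656 × 470 × 10⁻³ = 781.5 kN (longitudinal, 2 welds).
R_nwt = 0.6 × 490 × 5.656 × 115 × 10⁻³ = 191.2 kN (transverse, base value).
(i) R_nwl + R_nwt = 972.8 kN; (ii) 0.85 R_nwl + 1.5 R_nwt = 951.2 kN.
R_n = max = 972.8 kN [governs: (i)]; φR_n = 729.6 kN.

φR_n ≈ 730 kN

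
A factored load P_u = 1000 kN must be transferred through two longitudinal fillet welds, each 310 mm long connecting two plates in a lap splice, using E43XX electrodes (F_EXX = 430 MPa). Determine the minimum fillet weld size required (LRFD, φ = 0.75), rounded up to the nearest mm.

w = 12 mm

Total weld length L = 620 mm.
Required throat t_e = P_u / (φ × 0.6 F_EXX × L) = 1000 / (0.75 × 0.6 × 430 × 620 × 10⁻³) = 8.335 mm.
Required leg w = t_e / 0.707 = 11.79 mm → use 12 mm.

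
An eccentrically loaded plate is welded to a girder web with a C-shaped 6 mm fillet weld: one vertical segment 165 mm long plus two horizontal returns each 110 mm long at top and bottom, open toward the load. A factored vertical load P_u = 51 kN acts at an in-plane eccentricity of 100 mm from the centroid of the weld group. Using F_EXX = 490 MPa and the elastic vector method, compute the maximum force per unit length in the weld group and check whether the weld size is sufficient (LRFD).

Total weld length L_w = 385 mm. Treat welds as unit-width lines.
Centroid: x̄ = 2×110×55 / 385 = 31.43 mm from the vertical weld.
Polar moment about centroid: J = I_x + I_y = [165³/12 + 2×110×82.5²] + [165×31.43² + 2(110³/12 + 110×23.57²)] = 2379000 mm³.
Direct shear f_v = P/L_w = 51×10³ / 385 = 132.5 N/mm (vertical).
Torsion M = P·e = 51×10³ × 100 = 5100000 N·mm.
Critical point at (x, y) = (78.57, 82.5) from centroid. f_tx = M·y/J = 176.9 N/mm; f_ty = M·x/J = 168.5 N/mm.
Resultant f_max = √[f_tx² + (f_v + f_ty)²] = √[176.9² + (132.5 + 168.5)²] = 349.1 N/mm.
Capacity per unit length: φr_n = 0.75 × 0.6 × 490 × (0.707 × 6) = 935.4 N/mm.
349.1 ≤ 935.4 → adequate.

f_max ≈ 349 N/mm; adequate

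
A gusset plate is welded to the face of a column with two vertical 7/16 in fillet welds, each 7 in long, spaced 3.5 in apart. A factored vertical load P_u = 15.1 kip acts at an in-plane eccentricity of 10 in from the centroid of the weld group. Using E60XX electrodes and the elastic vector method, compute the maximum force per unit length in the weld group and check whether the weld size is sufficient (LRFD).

f_max ≈ 6.46 kip/in; adequate

E60XX → F_EXX = 60 ksi.
Total weld length L_w = 14 in. Treat welds as unit-width lines.
Polar moment about centroid: J = 2[d³/12 + d(b/2)²] = 2[7³/12 + 7×1.75²] = 100 in³.
Direct shear f_v = P/L_w = 15.1 / 14 = 1.079 kip/in (vertical).
Torsion M = P·e = 15.1 × 10 = 151 kip·in.
Critical point at (x, y) = (1.75, 3.5) from centroid. f_tx = M·y/J = 5.283 kip/in; f_ty = M·x/J = 2.641 kip/in.
Resultant f_max = √[f_tx² + (f_v + f_ty)²] = √[5.283² + (1.079 + 2.641)²] = 6.461 kip/in.
Capacity per unit length: φr_n = 0.75 × 0.6 × 60 × (0.707 × 0.4375) = 8.351 kip/in.
6.461 ≤ 8.351 → adequate.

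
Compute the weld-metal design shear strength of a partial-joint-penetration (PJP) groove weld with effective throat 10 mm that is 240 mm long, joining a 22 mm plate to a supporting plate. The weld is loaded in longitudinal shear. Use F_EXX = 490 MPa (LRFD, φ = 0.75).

φR_n ≈ 529 kN

Effective throat (given) t_e = 10 mm.
A_we = 10 × 240 = 2400 mm².
F_nw = 0.6 F_EXX = 294 MPa.
φR_n = 0.75 × 294 × 2400 × 10⁻³ = 529.2 kN.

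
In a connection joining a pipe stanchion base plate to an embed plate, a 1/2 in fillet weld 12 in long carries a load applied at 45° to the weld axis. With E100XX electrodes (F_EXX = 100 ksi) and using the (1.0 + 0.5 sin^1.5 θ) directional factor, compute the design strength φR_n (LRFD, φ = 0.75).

t_e = 0.707 × 0.5 = 0.3535 in; A_we = 0.3535 × 12 = 4.242 in².
Directional factor: 1.0 + 0.5 sin^1.5(45°) = 1.297.
F_nw = 0.6 × 100 × 1.297 = 77.84 ksi.
φR_n = 0.75 × 77.84 × 4.242 = 247.6 kip.

φR_n ≈ 248 kip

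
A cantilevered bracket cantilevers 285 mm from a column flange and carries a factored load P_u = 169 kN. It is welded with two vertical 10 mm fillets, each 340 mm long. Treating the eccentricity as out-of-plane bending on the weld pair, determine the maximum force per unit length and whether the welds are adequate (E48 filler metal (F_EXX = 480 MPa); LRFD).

f_max ≈ 1270 N/mm; adequate

L_w = 2 × 340 = 680 mm; section modulus (unit throat) S = 2 × L²/6 = 38530 mm².
Direct shear f_v = P/L_w = 169×10³/680 = 248.5 N/mm.
Moment M = P × e = 169×10³ × 285 = 48165000 N·mm; bending f_b = M/S = 1250 N/mm.
f_max = √(f_v² + f_b²) = √(248.5² + 1250²) = 1274 N/mm.
φr_n = 0.75 × 0.6 × 480 × (0.707 × 10) = 1527 N/mm → adequate.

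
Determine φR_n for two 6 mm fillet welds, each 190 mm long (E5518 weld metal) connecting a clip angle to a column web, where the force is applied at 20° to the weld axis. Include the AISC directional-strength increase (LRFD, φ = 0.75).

E55XX → F_EXX = 550 MPa.
t_e = 0.707 × 6 = 4.242 mm; A_we = 4.242 × 380 = 1612 mm².
Directional factor: 1.0 + 0.5 sin^1.5(20°) = 1.1.
F_nw = 0.6 × 550 × 1.1 = 363 MPa.
φR_n = 0.75 × 363 × 1612 × 10⁻³ = 438.9 kN.

φR_n ≈ 439 kN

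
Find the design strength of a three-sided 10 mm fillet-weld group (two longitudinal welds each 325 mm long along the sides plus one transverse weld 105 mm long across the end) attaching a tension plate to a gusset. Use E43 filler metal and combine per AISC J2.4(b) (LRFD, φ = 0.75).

E43XX → F_EXX = 430 MPa.
t_e = 0.707 × 10 = 7.07 mm.
R_nwl = 0.6 × 430 × 7.07 × 650 × 10⁻³ = 1186 kN (longitudinal, 2 welds).
R_nwt = 0.6 × 430 × 7.07 × 105 × 10⁻³ = 191.5 kN (transverse, base value).
(i) R_nwl + R_nwt = 1377 kN; (ii) 0.85 R_nwl + 1.5 R_nwt = 1295 kN.
R_n = max = 1377 kN [governs: (i)]; φR_n = 1033 kN.

φR_n ≈ 1030 kN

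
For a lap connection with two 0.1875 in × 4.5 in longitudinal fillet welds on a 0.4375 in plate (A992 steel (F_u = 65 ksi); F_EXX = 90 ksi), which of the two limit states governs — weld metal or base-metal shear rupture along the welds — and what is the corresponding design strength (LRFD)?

φR_n ≈ 48.3 kips (weld metal governs)

t_e = 0.707 × 0.1875 = 0.1326 in; L = 9 in.
Weld metal: φR_n = 0.75 × 0.6 × 90 × 0.1326 × 9 = 48.32 kips.
Base metal (shear rupture): φR_n = 0.75 × 0.6 × 65 × 0.4375 × 9 = 115.2 kips.
Governing: weld metal.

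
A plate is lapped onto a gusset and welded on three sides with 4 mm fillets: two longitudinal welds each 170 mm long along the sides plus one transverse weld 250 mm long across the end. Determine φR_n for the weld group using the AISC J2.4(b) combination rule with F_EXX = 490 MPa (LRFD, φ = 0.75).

t_e = 0.707 × 4 = 2.828 mm.
R_nwl = 0.6 × 490 × 2.828 × 340 × 10⁻³ = 282.7 kN (longitudinal, 2 welds).
R_nwt = 0.6 × 490 × 2.828 × 250 × 10⁻³ = 207.9 kN (transverse, base value).
(i) R_nwl + R_nwt = 490.5 kN; (ii) 0.85 R_nwl + 1.5 R_nwt = 552.1 kN.
R_n = max = 552.1 kN [governs: (ii)]; φR_n = 414.1 kN.

φR_n ≈ 414 kN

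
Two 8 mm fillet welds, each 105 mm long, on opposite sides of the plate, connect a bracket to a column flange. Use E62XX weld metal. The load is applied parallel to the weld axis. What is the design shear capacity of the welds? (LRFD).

E62XX → F_EXX = 620 MPa.
Effective throat t_e = 0.707 × 8 = 5.656 mm.
Total length L = 210 mm; A_we = 5.656 × 210 = 1188 mm².
F_nw = 0.6 F_EXX = 0.6 × 620 = 372 MPa.
φR_n = 0.75 × 372 × 1188 × 10⁻³ = 331.4 kN.

φR_n ≈ 331 kN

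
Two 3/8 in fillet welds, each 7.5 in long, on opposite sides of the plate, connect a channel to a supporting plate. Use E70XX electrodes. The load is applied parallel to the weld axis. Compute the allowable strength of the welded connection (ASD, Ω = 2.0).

R_n/Ω ≈ 83.5 kips

E70XX → F_EXX = 70 ksi.
Effective throat t_e = 0.707 × 0.375 = 0.2651 in.
Total length L = 15 in; A_we = 0.2651 × 15 = 3.977 in².
F_nw = 0.6 F_EXX = 0.6 × 70 = 42 ksi.
R_n = 42 × 3.977 = 167 kips; R_n/Ω = 167/2.0 = 83.51 kips.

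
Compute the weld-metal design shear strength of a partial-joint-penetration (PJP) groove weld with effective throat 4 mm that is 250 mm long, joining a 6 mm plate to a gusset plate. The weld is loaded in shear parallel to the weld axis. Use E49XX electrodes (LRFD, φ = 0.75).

E49XX → F_EXX = 490 MPa.
Effective throat (given) t_e = 4 mm.
A_we = 4 × 250 = 1000 mm².
F_nw = 0.6 F_EXX = 294 MPa.
φR_n = 0.75 × 294 × 1000 × 10⁻³ = 220.5 kN.

φR_n ≈ 220 kN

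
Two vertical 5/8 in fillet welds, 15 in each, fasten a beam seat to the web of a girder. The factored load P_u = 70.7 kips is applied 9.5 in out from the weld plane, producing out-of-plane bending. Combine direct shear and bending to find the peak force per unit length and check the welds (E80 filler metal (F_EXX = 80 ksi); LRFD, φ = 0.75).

f_max ≈ 9.26 kip/in; adequate

L_w = 2 × 15 = 30 in; section modulus (unit throat) S = 2 × L²/6 = 75 in².
Direct shear f_v = P/L_w = 70.7/30 = 2.357 kip/in.
Moment M = P × e = 70.7 × 9.5 = 671.65 kip·in; bending f_b = M/S = 8.955 kip/in.
f_max = √(f_v² + f_b²) = √(2.357² + 8.955²) = 9.26 kip/in.
φr_n = 0.75 × 0.6 × 80 × (0.707 × 0.625) = 15.91 kip/in → adequate.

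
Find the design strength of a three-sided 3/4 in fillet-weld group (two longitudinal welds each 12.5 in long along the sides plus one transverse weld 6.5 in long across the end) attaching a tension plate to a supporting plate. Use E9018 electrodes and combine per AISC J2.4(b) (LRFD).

E90XX → F_EXX = 90 ksi.
t_e = 0.707 × 0.75 = 0.5302 in.
R_nwl = 0.6 × 90 × 0.5302 × 25 = 715.8 kips (longitudinal, 2 welds).
R_nwt = 0.6 × 90 × 0.5302 × 6.5 = 186.1 kips (transverse, base value).
(i) R_nwl + R_nwt = 902 kips; (ii) 0.85 R_nwl + 1.5 R_nwt = 887.6 kips.
R_n = max = 902 kips [governs: (i)]; φR_n = 676.5 kips.

φR_n ≈ 676 kips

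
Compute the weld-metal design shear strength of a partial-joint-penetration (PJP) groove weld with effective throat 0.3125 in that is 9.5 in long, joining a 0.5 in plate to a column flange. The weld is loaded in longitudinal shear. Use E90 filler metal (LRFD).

E90XX → F_EXX = 90 ksi.
Effective throat (given) t_e = 0.3125 in.
A_we = 0.3125 × 9.5 = 2.969 in².
F_nw = 0.6 F_EXX = 54 ksi.
φR_n = 0.75 × 54 × 2.969 = 120.2 kips.

φR_n ≈ 120 kips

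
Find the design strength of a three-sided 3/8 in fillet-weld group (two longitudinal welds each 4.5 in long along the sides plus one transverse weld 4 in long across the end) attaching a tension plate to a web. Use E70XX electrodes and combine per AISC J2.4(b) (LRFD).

E70XX → F_EXX = 70 ksi.
t_e = 0.707 × 0.375 = 0.2651 in.
R_nwl = 0.6 × 70 × 0.2651 × 9 = 100.2 kips (longitudinal, 2 welds).
R_nwt = 0.6 × 70 × 0.2651 × 4 = 44.54 kips (transverse, base value).
(i) R_nwl + R_nwt = 144.8 kips; (ii) 0.85 R_nwl + 1.5 R_nwt = 152 kips.
R_n = max = 152 kips [governs: (ii)]; φR_n = 114 kips.

φR_n ≈ 114 kips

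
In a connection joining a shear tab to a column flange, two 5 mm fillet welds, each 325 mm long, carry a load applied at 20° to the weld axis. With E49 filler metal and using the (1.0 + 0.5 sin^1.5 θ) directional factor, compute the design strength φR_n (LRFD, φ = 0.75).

E49XX → F_EXX = 490 MPa.
t_e = 0.707 × 5 = 3.535 mm; A_we = 3.535 × 650 = 2298 mm².
Directional factor: 1.0 + 0.5 sin^1.5(20°) = 1.1.
F_nw = 0.6 × 490 × 1.1 = 323.4 MPa.
φR_n = 0.75 × 323.4 × 2298 × 10⁻³ = 557.3 kN.

φR_n ≈ 557 kN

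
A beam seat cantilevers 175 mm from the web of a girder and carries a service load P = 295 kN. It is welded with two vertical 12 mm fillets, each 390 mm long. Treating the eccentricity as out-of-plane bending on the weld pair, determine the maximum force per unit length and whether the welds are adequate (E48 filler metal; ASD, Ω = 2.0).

E48XX → F_EXX = 480 MPa.
L_w = 2 × 390 = 780 mm; section modulus (unit throat) S = 2 × L²/6 = 50700 mm².
Direct shear f_v = P/L_w = 295×10³/780 = 378.2 N/mm.
Moment M = P × e = 295×10³ × 175 = 51625000 N·mm; bending f_b = M/S = 1018 N/mm.
f_max = √(f_v² + f_b²) = √(378.2² + 1018²) = 1086 N/mm.
r_n/Ω = (1/2.0) × 0.6 × 480 × (0.707 × 12) = 1222 N/mm → adequate.

f_max ≈ 1090 N/mm; adequate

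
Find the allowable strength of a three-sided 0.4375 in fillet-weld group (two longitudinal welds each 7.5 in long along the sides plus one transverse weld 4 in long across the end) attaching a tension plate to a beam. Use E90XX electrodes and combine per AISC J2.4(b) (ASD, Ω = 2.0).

E90XX → F_EXX = 90 ksi.
t_e = 0.707 × 0.4375 = 0.3093 in.
R_nwl = 0.6 × 90 × 0.3093 × 15 = 250.5 kip (longitudinal, 2 welds).
R_nwt = 0.6 × 90 × 0.3093 × 4 = 66.81 kip (transverse, base value).
(i) R_nwl + R_nwt = 317.4 kip; (ii) 0.85 R_nwl + 1.5 R_nwt = 313.2 kip.
R_n = max = 317.4 kip [governs: (i)]; R_n/Ω = 158.7 kip.

R_n/Ω ≈ 159 kip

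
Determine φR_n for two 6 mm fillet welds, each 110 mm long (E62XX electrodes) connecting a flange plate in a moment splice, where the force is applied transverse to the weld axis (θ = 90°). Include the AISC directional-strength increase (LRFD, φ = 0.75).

E62XX → F_EXX = 620 MPa.
t_e = 0.707 × 6 = 4.242 mm; A_we = 4.242 × 220 = 933.2 mm².
Directional factor: 1.0 + 0.5 sin^1.5(90°) = 1.5.
F_nw = 0.6 × 620 × 1.5 = 558 MPa.
φR_n = 0.75 × 558 × 933.2 × 10⁻³ = 390.6 kN.

φR_n ≈ 391 kN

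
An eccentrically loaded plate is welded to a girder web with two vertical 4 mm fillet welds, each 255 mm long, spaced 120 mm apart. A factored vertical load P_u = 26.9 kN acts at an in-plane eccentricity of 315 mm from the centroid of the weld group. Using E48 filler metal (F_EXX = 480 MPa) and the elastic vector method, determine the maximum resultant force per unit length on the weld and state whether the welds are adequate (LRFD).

f_max ≈ 286 N/mm; adequate

Total weld length L_w = 510 mm. Treat welds as unit-width lines.
Polar moment about centroid: J = 2[d³/12 + d(b/2)²] = 2[255³/12 + 255×60²] = 4600000 mm³.
Direct shear f_v = P/L_w = 26.9×10³ / 510 = 52.75 N/mm (vertical).
Torsion M = P·e = 26.9×10³ × 315 = 8473500 N·mm.
Critical point at (x, y) = (60, 127.5) from centroid. f_tx = M·y/J = 234.9 N/mm; f_ty = M·x/J = 110.5 N/mm.
Resultant f_max = √[f_tx² + (f_v + f_ty)²] = √[234.9² + (52.75 + 110.5)²] = 286.1 N/mm.
Capacity per unit length: φr_n = 0.75 × 0.6 × 480 × (0.707 × 4) = 610.8 N/mm.
286.1 ≤ 610.8 → adequate.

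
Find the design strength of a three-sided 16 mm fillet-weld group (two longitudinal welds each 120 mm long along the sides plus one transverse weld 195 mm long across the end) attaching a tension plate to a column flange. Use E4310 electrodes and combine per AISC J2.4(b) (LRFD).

E43XX → F_EXX = 430 MPa.
t_e = 0.707 × 16 = 11.31 mm.
R_nwl = 0.6 × 430 × 11.31 × 240 × 10⁻³ = 700.4 kN (longitudinal, 2 welds).
R_nwt = 0.6 × 430 × 11.31 × 195 × 10⁻³ = 569.1 kN (transverse, base value).
(i) R_nwl + R_nwt = 1270 kN; (ii) 0.85 R_nwl + 1.5 R_nwt = 1449 kN.
R_n = max = 1449 kN [governs: (ii)]; φR_n = 1087 kN.

φR_n ≈ 1090 kN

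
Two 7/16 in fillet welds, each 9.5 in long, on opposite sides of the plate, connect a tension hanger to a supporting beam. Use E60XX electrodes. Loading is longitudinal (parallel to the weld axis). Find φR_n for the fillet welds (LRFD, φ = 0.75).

E60XX → F_EXX = 60 ksi.
Effective throat t_e = 0.707 × 0.4375 = 0.3093 in.
Total length L = 19 in; A_we = 0.3093 × 19 = 5.877 in².
F_nw = 0.6 F_EXX = 0.6 × 60 = 36 ksi.
φR_n = 0.75 × 36 × 5.877 = 158.7 kips.

φR_n ≈ 159 kips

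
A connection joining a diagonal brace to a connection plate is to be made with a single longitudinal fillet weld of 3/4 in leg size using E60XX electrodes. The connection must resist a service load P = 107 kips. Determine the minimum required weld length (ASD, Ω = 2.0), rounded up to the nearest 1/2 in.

L = 11.5 in

E60XX → F_EXX = 60 ksi.
Throat t_e = 0.707 × 0.75 = 0.5302 in.
r_n/Ω = (0.6 × 60 × 0.5302) / 2.0 = 9.544 kip/in.
L_req = P / (r_n/Ω) = 107 / 9.544 = 11.21 in total.
Round up → use L = 11.5 in.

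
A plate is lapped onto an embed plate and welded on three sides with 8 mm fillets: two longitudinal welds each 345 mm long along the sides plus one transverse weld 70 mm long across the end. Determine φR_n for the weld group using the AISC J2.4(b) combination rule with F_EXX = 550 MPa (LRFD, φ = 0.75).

t_e = 0.707 × 8 = 5.656 mm.
R_nwl = 0.6 × 550 × 5.656 × 690 × 10⁻³ = 1288 kN (longitudinal, 2 welds).
R_nwt = 0.6 × 550 × 5.656 × 70 × 10⁻³ = 130.7 kN (transverse, base value).
(i) R_nwl + R_nwt = 1419 kN; (ii) 0.85 R_nwl + 1.5 R_nwt = 1291 kN.
R_n = max = 1419 kN [governs: (i)]; φR_n = 1064 kN.

φR_n ≈ 1060 kN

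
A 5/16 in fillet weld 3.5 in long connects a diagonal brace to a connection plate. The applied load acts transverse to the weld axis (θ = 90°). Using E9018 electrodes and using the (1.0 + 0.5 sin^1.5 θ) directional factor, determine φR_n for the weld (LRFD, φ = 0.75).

φR_n ≈ 47 kips

E90XX → F_EXX = 90 ksi.
t_e = 0.707 × 0.3125 = 0.2209 in; A_we = 0.2209 × 3.5 = 0.7733 in².
Directional factor: 1.0 + 0.5 sin^1.5(90°) = 1.5.
F_nw = 0.6 × 90 × 1.5 = 81 ksi.
φR_n = 0.75 × 81 × 0.7733 = 46.98 kips.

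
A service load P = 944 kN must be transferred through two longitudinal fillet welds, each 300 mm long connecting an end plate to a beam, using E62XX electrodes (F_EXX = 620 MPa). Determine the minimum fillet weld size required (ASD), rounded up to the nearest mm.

w = 12 mm

Total weld length L = 600 mm.
Required throat t_e = P × Ω / (0.6 F_EXX × L) = 944 × 2.0 / (0.6 × 620 × 600 × 10⁻³) = 8.459 mm.
Required leg w = t_e / 0.707 = 11.96 mm → use 12 mm.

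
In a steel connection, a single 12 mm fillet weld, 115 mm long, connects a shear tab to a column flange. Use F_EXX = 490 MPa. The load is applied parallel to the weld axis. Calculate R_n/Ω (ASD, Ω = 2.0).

R_n/Ω ≈ 143 kN

Effective throat t_e = 0.707 × 12 = 8.484 mm.
Total length L = 115 mm; A_we = 8.484 × 115 = 975.7 mm².
F_nw = 0.6 F_EXX = 0.6 × 490 = 294 MPa.
R_n = 294 × 975.7 × 10⁻³ = 286.8 kN; R_n/Ω = 286.8/2.0 = 143.4 kN.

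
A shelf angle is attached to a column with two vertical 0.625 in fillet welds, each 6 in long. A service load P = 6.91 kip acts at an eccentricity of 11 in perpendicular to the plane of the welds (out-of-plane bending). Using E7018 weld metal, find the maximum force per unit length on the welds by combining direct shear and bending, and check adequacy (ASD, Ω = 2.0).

f_max ≈ 6.36 kip/in; adequate

E70XX → F_EXX = 70 ksi.
L_w = 2 × 6 = 12 in; section modulus (unit throat) S = 2 × L²/6 = 12 in².
Direct shear f_v = P/L_w = 6.91/12 = 0.5758 kip/in.
Moment M = P × e = 6.91 × 11 = 76.01 kip·in; bending f_b = M/S = 6.334 kip/in.
f_max = √(f_v² + f_b²) = √(0.5758² + 6.334²) = 6.36 kip/in.
r_n/Ω = (1/2.0) × 0.6 × 70 × (0.707 × 0.625) = 9.279 kip/in → adequate.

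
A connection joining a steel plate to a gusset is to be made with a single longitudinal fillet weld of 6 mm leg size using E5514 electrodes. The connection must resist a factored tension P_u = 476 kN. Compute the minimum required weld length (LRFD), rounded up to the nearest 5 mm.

L = 455 mm

E55XX → F_EXX = 550 MPa.
Throat t_e = 0.707 × 6 = 4.242 mm.
φr_n = 0.75 × 0.6 × 550 × 4.242 × 10⁻³ = 1.05 kN/mm.
L_req = P_u / φr_n = 476 / 1.05 = 453.4 mm total.
Round up → use L = 455 mm.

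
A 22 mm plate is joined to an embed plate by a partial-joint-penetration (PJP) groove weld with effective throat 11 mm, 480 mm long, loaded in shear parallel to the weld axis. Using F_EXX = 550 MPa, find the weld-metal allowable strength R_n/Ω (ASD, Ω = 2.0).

Effective throat (given) t_e = 11 mm.
A_we = 11 × 480 = 5280 mm².
F_nw = 0.6 F_EXX = 330 MPa.
R_n/Ω = (330 × 5280) / 2.0 × 10⁻³ = 871.2 kN.

R_n/Ω ≈ 871 kN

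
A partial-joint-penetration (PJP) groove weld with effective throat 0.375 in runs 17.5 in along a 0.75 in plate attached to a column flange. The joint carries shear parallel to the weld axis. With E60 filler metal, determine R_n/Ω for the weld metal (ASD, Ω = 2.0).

E60XX → F_EXX = 60 ksi.
Effective throat (given) t_e = 0.375 in.
A_we = 0.375 × 17.5 = 6.562 in².
F_nw = 0.6 F_EXX = 36 ksi.
R_n/Ω = (36 × 6.562) / 2.0 = 118.1 kips.

R_n/Ω ≈ 118 kips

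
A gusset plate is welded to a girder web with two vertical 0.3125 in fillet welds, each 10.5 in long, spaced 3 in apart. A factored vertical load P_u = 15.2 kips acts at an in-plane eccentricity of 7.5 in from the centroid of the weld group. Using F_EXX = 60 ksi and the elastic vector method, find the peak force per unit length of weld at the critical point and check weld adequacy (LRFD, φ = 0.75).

f_max ≈ 2.88 kip/in; adequate

Total weld length L_w = 21 in. Treat welds as unit-width lines.
Polar moment about centroid: J = 2[d³/12 + d(b/2)²] = 2[10.5³/12 + 10.5×1.5²] = 240.2 in³.
Direct shear f_v = P/L_w = 15.2 / 21 = 0.7238 kip/in (vertical).
Torsion M = P·e = 15.2 × 7.5 = 114 kip·in.
Critical point at (x, y) = (1.5, 5.25) from centroid. f_tx = M·y/J = 2.492 kip/in; f_ty = M·x/J = 0.7119 kip/in.
Resultant f_max = √[f_tx² + (f_v + f_ty)²] = √[2.492² + (0.7238 + 0.7119)²] = 2.876 kip/in.
Capacity per unit length: φr_n = 0.75 × 0.6 × 60 × (0.707 × 0.3125) = 5.965 kip/in.
2.876 ≤ 5.965 → adequate.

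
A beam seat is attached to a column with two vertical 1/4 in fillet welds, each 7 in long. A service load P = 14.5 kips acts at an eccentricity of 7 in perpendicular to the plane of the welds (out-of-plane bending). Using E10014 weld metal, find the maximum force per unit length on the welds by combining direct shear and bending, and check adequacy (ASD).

E100XX → F_EXX = 100 ksi.
L_w = 2 × 7 = 14 in; section modulus (unit throat) S = 2 × L²/6 = 16.33 in².
Direct shear f_v = P/L_w = 14.5/14 = 1.036 kip/in.
Moment M = P × e = 14.5 × 7 = 101.5 kip·in; bending f_b = M/S = 6.214 kip/in.
f_max = √(f_v² + f_b²) = √(1.036² + 6.214²) = 6.3 kip/in.
r_n/Ω = (1/2.0) × 0.6 × 100 × (0.707 × 0.25) = 5.302 kip/in → NOT adequate.

f_max ≈ 6.3 kip/in; NOT adequate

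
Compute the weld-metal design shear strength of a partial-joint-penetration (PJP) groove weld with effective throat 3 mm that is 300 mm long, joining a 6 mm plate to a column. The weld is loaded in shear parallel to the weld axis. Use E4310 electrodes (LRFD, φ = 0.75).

E43XX → F_EXX = 430 MPa.
Effective throat (given) t_e = 3 mm.
A_we = 3 × 300 = 900 mm².
F_nw = 0.6 F_EXX = 258 MPa.
φR_n = 0.75 × 258 × 900 × 10⁻³ = 174.2 kN.

φR_n ≈ 174 kN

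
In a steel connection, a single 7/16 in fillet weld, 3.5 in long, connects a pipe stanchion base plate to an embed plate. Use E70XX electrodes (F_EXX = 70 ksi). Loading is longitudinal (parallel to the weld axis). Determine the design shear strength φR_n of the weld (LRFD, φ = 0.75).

Effective throat t_e = 0.707 × 0.4375 = 0.3093 in.
Total length L = 3.5 in; A_we = 0.3093 × 3.5 = 1.083 in².
F_nw = 0.6 F_EXX = 0.6 × 70 = 42 ksi.
φR_n = 0.75 × 42 × 1.083 = 34.1 kip.

φR_n ≈ 34.1 kip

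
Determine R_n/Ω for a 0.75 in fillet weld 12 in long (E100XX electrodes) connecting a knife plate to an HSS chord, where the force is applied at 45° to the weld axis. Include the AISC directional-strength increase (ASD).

E100XX → F_EXX = 100 ksi.
t_e = 0.707 × 0.75 = 0.5302 in; A_we = 0.5302 × 12 = 6.363 in².
Directional factor: 1.0 + 0.5 sin^1.5(45°) = 1.297.
F_nw = 0.6 × 100 × 1.297 = 77.84 ksi.
R_n/Ω = (77.84 × 6.363) / 2.0 = 247.6 kip.

R_n/Ω ≈ 248 kip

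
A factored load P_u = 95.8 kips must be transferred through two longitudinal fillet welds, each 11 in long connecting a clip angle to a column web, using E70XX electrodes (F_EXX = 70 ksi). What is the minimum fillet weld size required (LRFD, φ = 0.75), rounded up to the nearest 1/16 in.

w = 1/4 in

Total weld length L = 22 in.
Required throat t_e = P_u / (φ × 0.6 F_EXX × L) = 95.8 / (0.75 × 0.6 × 70 × 22) = 0.1382 in.
Required leg w = t_e / 0.707 = 0.1955 in → use 1/4 in.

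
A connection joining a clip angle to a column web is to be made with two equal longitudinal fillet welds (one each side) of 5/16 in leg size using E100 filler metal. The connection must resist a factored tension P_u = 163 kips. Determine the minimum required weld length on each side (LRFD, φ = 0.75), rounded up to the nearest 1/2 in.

L = 8.5 in on each side

E100XX → F_EXX = 100 ksi.
Throat t_e = 0.707 × 0.3125 = 0.2209 in.
φr_n = 0.75 × 0.6 × 100 × 0.2209 = 9.942 kips/in.
L_req = P_u / φr_n = 163 / 9.942 = 16.39 in total.
Per side: 16.39 / 2 = 8.197 in.
Round up → use L = 8.5 in on each side.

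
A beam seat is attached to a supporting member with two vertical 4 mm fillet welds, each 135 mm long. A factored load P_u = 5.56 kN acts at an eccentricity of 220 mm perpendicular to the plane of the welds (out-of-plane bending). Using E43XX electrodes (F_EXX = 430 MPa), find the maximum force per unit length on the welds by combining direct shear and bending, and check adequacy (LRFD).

f_max ≈ 202 N/mm; adequate

L_w = 2 × 135 = 270 mm; section modulus (unit throat) S = 2 × L²/6 = 6075 mm².
Direct shear f_v = P/L_w = 5.56×10³/270 = 20.59 N/mm.
Moment M = P × e = 5.56×10³ × 220 = 1223200 N·mm; bending f_b = M/S = 201.3 N/mm.
f_max = √(f_v² + f_b²) = √(20.59² + 201.3²) = 202.4 N/mm.
φr_n = 0.75 × 0.6 × 430 × (0.707 × 4) = 547.2 N/mm → adequate.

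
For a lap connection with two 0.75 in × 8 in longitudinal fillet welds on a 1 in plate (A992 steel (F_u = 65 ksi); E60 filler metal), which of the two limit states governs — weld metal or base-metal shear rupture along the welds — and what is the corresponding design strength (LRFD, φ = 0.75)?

φR_n ≈ 229 kips (weld metal governs)

E60XX → F_EXX = 60 ksi.
t_e = 0.707 × 0.75 = 0.5302 in; L = 16 in.
Weld metal: φR_n = 0.75 × 0.6 × 60 × 0.5302 × 16 = 229.1 kips.
Base metal (shear rupture): φR_n = 0.75 × 0.6 × 65 × 1 × 16 = 468 kips.
Governing: weld metal.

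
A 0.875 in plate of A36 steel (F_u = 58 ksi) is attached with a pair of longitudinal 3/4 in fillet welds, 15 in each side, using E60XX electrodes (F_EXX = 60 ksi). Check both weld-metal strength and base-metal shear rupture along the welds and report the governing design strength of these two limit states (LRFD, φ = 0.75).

t_e = 0.707 × 0.75 = 0.5302 in; L = 30 in.
Weld metal: φR_n = 0.75 × 0.6 × 60 × 0.5302 × 30 = 429.5 kip.
Base metal (shear rupture): φR_n = 0.75 × 0.6 × 58 × 0.875 × 30 = 685.1 kip.
Governing: weld metal.

φR_n ≈ 430 kip (weld metal governs)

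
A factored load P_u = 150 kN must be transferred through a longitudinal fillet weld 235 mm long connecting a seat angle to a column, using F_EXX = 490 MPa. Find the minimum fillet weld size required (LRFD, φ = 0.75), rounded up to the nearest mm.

Total weld length L = 235 mm.
Required throat t_e = P_u / (φ × 0.6 F_EXX × L) = 150 / (0.75 × 0.6 × 490 × 235 × 10⁻³) = 2.895 mm.
Required leg w = t_e / 0.707 = 4.094 mm → use 5 mm.

w = 5 mm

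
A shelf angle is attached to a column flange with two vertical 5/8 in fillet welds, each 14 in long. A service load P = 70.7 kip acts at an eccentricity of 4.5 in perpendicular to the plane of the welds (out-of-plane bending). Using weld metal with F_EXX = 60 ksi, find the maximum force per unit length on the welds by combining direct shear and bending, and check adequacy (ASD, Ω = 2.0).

L_w = 2 × 14 = 28 in; section modulus (unit throat) S = 2 × L²/6 = 65.33 in².
Direct shear f_v = P/L_w = 70.7/28 = 2.525 kip/in.
Moment M = P × e = 70.7 × 4.5 = 318.15 kip·in; bending f_b = M/S = 4.87 kip/in.
f_max = √(f_v² + f_b²) = √(2.525² + 4.87²) = 5.485 kip/in.
r_n/Ω = (1/2.0) × 0.6 × 60 × (0.707 × 0.625) = 7.954 kip/in → adequate.

f_max ≈ 5.49 kip/in; adequate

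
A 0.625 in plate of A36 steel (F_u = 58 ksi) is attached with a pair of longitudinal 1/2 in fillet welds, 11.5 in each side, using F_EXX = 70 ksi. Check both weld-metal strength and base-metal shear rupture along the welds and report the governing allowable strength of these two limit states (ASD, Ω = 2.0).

t_e = 0.707 × 0.5 = 0.3535 in; L = 23 in.
Weld metal: R_n/Ω = (1/2.0) × 0.6 × 70 × 0.3535 × 23 = 170.7 kip.
Base metal (shear rupture): R_n/Ω = (1/2.0) × 0.6 × 58 × 0.625 × 23 = 250.1 kip.
Governing: weld metal.

R_n/Ω ≈ 171 kip (weld metal governs)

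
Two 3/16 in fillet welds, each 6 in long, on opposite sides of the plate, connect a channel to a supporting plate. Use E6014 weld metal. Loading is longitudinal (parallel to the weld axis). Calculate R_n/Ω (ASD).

E60XX → F_EXX = 60 ksi.
Effective throat t_e = 0.707 × 0.1875 = 0.1326 in.
Total length L = 12 in; A_we = 0.1326 × 12 = 1.591 in².
F_nw = 0.6 F_EXX = 0.6 × 60 = 36 ksi.
R_n = 36 × 1.591 = 57.27 kip; R_n/Ω = 57.27/2.0 = 28.63 kip.

R_n/Ω ≈ 28.6 kip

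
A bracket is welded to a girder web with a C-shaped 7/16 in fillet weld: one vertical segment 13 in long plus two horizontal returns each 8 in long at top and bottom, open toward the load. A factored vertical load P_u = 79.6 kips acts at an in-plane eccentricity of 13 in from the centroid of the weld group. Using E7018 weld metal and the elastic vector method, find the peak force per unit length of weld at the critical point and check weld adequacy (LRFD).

E70XX → F_EXX = 70 ksi.
Total weld length L_w = 29 in. Treat welds as unit-width lines.
Centroid: x̄ = 2×8×4 / 29 = 2.207 in from the vertical weld.
Polar moment about centroid: J = I_x + I_y = [13³/12 + 2×8×6.5²] + [13×2.207² + 2(8³/12 + 8×1.793²)] = 1059 in³.
Direct shear f_v = P/L_w = 79.6 / 29 = 2.745 kip/in (vertical).
Torsion M = P·e = 79.6 × 13 = 1034.8 kip·in.
Critical point at (x, y) = (5.793, 6.5) from centroid. f_tx = M·y/J = 6.35 kip/in; f_ty = M·x/J = 5.66 kip/in.
Resultant f_max = √[f_tx² + (f_v + f_ty)²] = √[6.35² + (2.745 + 5.66)²] = 10.53 kip/in.
Capacity per unit length: φr_n = 0.75 × 0.6 × 70 × (0.707 × 0.4375) = 9.743 kip/in.
10.53 > 9.743 → NOT adequate.

f_max ≈ 10.5 kip/in; NOT adequate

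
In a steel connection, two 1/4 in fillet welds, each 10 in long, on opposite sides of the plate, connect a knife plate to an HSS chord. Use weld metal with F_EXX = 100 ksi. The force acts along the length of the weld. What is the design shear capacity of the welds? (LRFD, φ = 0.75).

Effective throat t_e = 0.707 × 0.25 = 0.1767 in.
Total length L = 20 in; A_we = 0.1767 × 20 = 3.535 in².
F_nw = 0.6 F_EXX = 0.6 × 100 = 60 ksi.
φR_n = 0.75 × 60 × 3.535 = 159.1 kip.

φR_n ≈ 159 kip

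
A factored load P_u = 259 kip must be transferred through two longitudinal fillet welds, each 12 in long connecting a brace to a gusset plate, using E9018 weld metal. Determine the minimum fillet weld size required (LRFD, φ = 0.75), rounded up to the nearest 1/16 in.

E90XX → F_EXX = 90 ksi.
Total weld length L = 24 in.
Required throat t_e = P_u / (φ × 0.6 F_EXX × L) = 259 / (0.75 × 0.6 × 90 × 24) = 0.2665 in.
Required leg w = t_e / 0.707 = 0.3769 in → use 7/16 in.

w = 7/16 in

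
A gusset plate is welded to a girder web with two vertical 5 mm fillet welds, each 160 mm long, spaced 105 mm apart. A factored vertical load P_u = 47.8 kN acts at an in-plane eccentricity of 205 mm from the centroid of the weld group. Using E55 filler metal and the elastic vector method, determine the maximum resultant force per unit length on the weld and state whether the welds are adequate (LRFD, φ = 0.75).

f_max ≈ 693 N/mm; adequate

E55XX → F_EXX = 550 MPa.
Total weld length L_w = 320 mm. Treat welds as unit-width lines.
Polar moment about centroid: J = 2[d³/12 + d(b/2)²] = 2[160³/12 + 160×52.5²] = 1565000 mm³.
Direct shear f_v = P/L_w = 47.8×10³ / 320 = 149.4 N/mm (vertical).
Torsion M = P·e = 47.8×10³ × 205 = 9799000 N·mm.
Critical point at (x, y) = (52.5, 80) from centroid. f_tx = M·y/J = 501 N/mm; f_ty = M·x/J = 328.8 N/mm.
Resultant f_max = √[f_tx² + (f_v + f_ty)²] = √[501² + (149.4 + 328.8)²] = 692.6 N/mm.
Capacity per unit length: φr_n = 0.75 × 0.6 × 550 × (0.707 × 5) = 874.9 N/mm.
692.6 ≤ 874.9 → adequate.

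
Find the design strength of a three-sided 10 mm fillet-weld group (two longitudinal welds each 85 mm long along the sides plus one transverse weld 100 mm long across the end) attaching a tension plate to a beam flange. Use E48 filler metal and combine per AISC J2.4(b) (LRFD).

E48XX → F_EXX = 480 MPa.
t_e = 0.707 × 10 = 7.07 mm.
R_nwl = 0.6 × 480 × 7.07 × 170 × 10⁻³ = 346.1 kN (longitudinal, 2 welds).
R_nwt = 0.6 × 480 × 7.07 × 100 × 10⁻³ = 203.6 kN (transverse, base value).
(i) R_nwl + R_nwt = 549.8 kN; (ii) 0.85 R_nwl + 1.5 R_nwt = 599.6 kN.
R_n = max = 599.6 kN [governs: (ii)]; φR_n = 449.7 kN.

φR_n ≈ 450 kN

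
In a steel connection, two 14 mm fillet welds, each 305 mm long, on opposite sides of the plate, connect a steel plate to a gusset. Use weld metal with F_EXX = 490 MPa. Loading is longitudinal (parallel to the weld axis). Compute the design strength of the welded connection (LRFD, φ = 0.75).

φR_n ≈ 1330 kN

Effective throat t_e = 0.707 × 14 = 9.898 mm.
Total length L = 610 mm; A_we = 9.898 × 610 = 6038 mm².
F_nw = 0.6 F_EXX = 0.6 × 490 = 294 MPa.
φR_n = 0.75 × 294 × 6038 × 10⁻³ = 1331 kN.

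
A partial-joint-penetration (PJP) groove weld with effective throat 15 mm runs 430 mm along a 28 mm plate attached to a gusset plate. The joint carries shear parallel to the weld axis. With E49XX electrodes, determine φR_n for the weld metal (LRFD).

φR_n ≈ 1420 kN

E49XX → F_EXX = 490 MPa.
Effective throat (given) t_e = 15 mm.
A_we = 15 × 430 = 6450 mm².
F_nw = 0.6 F_EXX = 294 MPa.
φR_n = 0.75 × 294 × 6450 × 10⁻³ = 1422 kN.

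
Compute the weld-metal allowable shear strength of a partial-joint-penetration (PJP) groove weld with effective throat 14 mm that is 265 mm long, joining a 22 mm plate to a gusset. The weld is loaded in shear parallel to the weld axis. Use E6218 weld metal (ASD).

R_n/Ω ≈ 690 kN

E62XX → F_EXX = 620 MPa.
Effective throat (given) t_e = 14 mm.
A_we = 14 × 265 = 3710 mm².
F_nw = 0.6 F_EXX = 372 MPa.
R_n/Ω = (372 × 3710) / 2.0 × 10⁻³ = 690.1 kN.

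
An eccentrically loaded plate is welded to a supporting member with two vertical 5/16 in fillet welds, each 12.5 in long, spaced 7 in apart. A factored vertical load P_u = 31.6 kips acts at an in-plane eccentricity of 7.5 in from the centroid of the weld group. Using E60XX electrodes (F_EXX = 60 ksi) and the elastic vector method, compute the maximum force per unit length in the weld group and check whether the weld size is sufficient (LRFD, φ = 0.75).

f_max ≈ 3.48 kip/in; adequate

Total weld length L_w = 25 in. Treat welds as unit-width lines.
Polar moment about centroid: J = 2[d³/12 + d(b/2)²] = 2[12.5³/12 + 12.5×3.5²] = 631.8 in³.
Direct shear f_v = P/L_w = 31.6 / 25 = 1.264 kip/in (vertical).
Torsion M = P·e = 31.6 × 7.5 = 237 kip·in.
Critical point at (x, y) = (3.5, 6.25) from centroid. f_tx = M·y/J = 2.345 kip/in; f_ty = M·x/J = 1.313 kip/in.
Resultant f_max = √[f_tx² + (f_v + f_ty)²] = √[2.345² + (1.264 + 1.313)²] = 3.484 kip/in.
Capacity per unit length: φr_n = 0.75 × 0.6 × 60 × (0.707 × 0.3125) = 5.965 kip/in.
3.484 ≤ 5.965 → adequate.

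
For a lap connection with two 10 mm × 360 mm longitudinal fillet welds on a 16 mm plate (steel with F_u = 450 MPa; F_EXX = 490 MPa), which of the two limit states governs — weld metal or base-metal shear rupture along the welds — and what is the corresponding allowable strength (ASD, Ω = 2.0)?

t_e = 0.707 × 10 = 7.07 mm; L = 720 mm.
Weld metal: R_n/Ω = (1/2.0) × 0.6 × 490 × 7.07 × 720 × 10⁻³ = 748.3 kN.
Base metal (shear rupture): R_n/Ω = (1/2.0) × 0.6 × 450 × 16 × 720 × 10⁻³ = 1555 kN.
Governing: weld metal.

R_n/Ω ≈ 748 kN (weld metal governs)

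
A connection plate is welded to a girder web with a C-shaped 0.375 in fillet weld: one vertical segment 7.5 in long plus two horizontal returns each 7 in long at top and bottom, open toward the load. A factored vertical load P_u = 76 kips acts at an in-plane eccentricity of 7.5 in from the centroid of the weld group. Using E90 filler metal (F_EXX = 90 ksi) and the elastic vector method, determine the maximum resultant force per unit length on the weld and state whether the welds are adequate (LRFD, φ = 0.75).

f_max ≈ 12.8 kip/in; NOT adequate

Total weld length L_w = 21.5 in. Treat welds as unit-width lines.
Centroid: x̄ = 2×7×3.5 / 21.5 = 2.279 in from the vertical weld.
Polar moment about centroid: J = I_x + I_y = [7.5³/12 + 2×7×3.75²] + [7.5×2.279² + 2(7³/12 + 7×1.221²)] = 349 in³.
Direct shear f_v = P/L_w = 76 / 21.5 = 3.535 kip/in (vertical).
Torsion M = P·e = 76 × 7.5 = 570 kip·in.
Critical point at (x, y) = (4.721, 3.75) from centroid. f_tx = M·y/J = 6.124 kip/in; f_ty = M·x/J = 7.71 kip/in.
Resultant f_max = √[f_tx² + (f_v + f_ty)²] = √[6.124² + (3.535 + 7.71)²] = 12.8 kip/in.
Capacity per unit length: φr_n = 0.75 × 0.6 × 90 × (0.707 × 0.375) = 10.74 kip/in.
12.8 > 10.74 → NOT adequate.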